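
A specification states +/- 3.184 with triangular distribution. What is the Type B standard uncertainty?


u_B = half_width / sqrt(6)
u_B = 3.184 / 2.4494897
u_B = 1.2999

1.2999


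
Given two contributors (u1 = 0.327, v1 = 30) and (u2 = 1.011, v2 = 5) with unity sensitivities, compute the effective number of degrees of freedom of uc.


uc = sqrt(u1^2 + u2^2) = sqrt(0.327^2 + 1.011^2) = 1.0625676
v_eff = uc^4 / (u1^4/v1 + u2^4/v2)
= 1.0625676^4 / (0.327^4/30 + 1.011^4/5)
= 1.2747537 / 0.20932739
v_eff = 6.0898

6.0898


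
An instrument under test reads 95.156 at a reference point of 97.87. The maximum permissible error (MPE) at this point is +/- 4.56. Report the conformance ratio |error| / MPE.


e = indication - reference = 95.156 - 97.87 = -2.7140
|e| = 2.7140
ratio = |e| / MPE = 2.7140 / 4.56
ratio = 0.5952

0.5952


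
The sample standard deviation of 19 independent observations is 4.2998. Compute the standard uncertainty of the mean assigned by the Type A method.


u_A = s / sqrt(n)
u_A = 4.2998 / sqrt(19)
u_A = 4.2998 / 4.3588989
u_A = 0.9864

0.9864


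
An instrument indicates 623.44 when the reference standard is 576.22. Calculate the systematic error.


Systematic error = measured - true
= 623.44 - 576.22
= 47.2200

47.2200


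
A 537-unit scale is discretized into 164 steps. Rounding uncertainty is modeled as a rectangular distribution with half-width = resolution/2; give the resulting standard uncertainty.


resolution = range / divisions
resolution = 537 / 164 = 3.2743902
u_res = resolution / (2*sqrt(3))
u_res = 3.2743902 / 3.4641016
u_res = 0.9452

0.9452


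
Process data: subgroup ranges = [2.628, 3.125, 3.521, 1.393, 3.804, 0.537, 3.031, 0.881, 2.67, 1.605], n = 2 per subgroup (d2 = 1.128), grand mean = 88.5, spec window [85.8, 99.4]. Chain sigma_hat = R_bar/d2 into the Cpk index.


R_bar = (2.628 + 3.125 + 3.521 + 1.393 + 3.804 + 0.537 + 3.031 + 0.881 + 2.67 + 1.605) / 10 = 2.3195
sigma = R_bar / d2 = 2.3195 / 1.128 = 2.0562943
Cp = (USL - LSL)/(6*sigma) = (99.4 - 85.8)/(6*2.0562943) = 1.1023
Cpu = (99.4 - 88.5)/(3*2.0562943) = 1.7669
Cpl = (88.5 - 85.8)/(3*2.0562943) = 0.4377
Cpk = min(Cpu, Cpl) = 0.4377

0.4377


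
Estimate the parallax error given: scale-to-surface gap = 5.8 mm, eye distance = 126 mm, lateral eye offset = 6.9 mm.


error = h * offset / d
= 5.8 * 6.9 / 126
= 0.3176

0.3176


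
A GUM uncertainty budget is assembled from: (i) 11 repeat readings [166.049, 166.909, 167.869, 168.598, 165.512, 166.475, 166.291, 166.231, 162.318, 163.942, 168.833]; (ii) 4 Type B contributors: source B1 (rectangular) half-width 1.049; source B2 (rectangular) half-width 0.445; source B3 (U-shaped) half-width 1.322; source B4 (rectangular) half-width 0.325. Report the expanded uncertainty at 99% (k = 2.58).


mean = (166.049 + 166.909 + 167.869 + 168.598 + 165.512 + 166.475 + 166.291 + 166.231 + 162.318 + 163.942 + 168.833) / 11 = 166.2751818
s = sqrt(sum((x - mean)^2)/(n-1)) = 1.9146451
u_A = s / sqrt(n) = 1.9146451 / sqrt(11) = 0.57728722
u_B1 = 1.049 / sqrt(3) = 0.60564043
u_B2 = 0.445 / sqrt(3) = 0.25692087
u_B3 = 1.322 / sqrt(2) = 0.93479516
u_B4 = 0.325 / sqrt(3) = 0.18763884
uc = sqrt(0.57728722^2 + 0.60564043^2 + 0.25692087^2 + 0.93479516^2 + 0.18763884^2) = 1.2942641
U = k * uc = 2.58 * 1.2942641
U = 3.3392

3.3392


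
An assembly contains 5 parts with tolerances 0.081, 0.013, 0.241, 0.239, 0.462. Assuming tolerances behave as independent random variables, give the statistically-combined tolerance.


RSS = sqrt(0.081^2 + 0.013^2 + 0.241^2 + 0.239^2 + 0.462^2)
= sqrt(0.335376)
= 0.5791

0.5791


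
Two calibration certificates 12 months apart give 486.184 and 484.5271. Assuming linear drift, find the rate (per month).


rate = (v2 - v1) / months
= (484.5271 - 486.184) / 12
= -1.6569 / 12
= -0.1381

-0.1381


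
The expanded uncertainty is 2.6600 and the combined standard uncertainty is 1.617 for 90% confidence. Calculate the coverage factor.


k = U / uc
k = 2.6600 / 1.617
k = 1.645

1.645


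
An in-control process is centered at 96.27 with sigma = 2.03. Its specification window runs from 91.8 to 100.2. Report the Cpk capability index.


Cpu = (USL - mean) / (3*sigma) = (100.2 - 96.27) / (3*2.03) = 0.6453
Cpl = (mean - LSL) / (3*sigma) = (96.27 - 91.8) / (3*2.03) = 0.7340
Cpk = min(Cpu, Cpl) = 0.6453

0.6453


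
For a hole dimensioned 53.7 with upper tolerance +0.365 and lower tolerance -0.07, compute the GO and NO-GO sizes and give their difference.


GO = nominal - lower_tol (smallest hole = maximum material condition)
GO = 53.7 - 0.07 = 53.63
NO-GO = nominal + upper_tol (largest hole = least material condition)
NO-GO = 53.7 + 0.365 = 54.065
spread = NO-GO - GO = 54.065 - 53.63 = 0.4350

0.4350


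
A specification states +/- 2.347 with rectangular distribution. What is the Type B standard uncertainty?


u_B = half_width / sqrt(3)
u_B = 2.347 / 1.7320508
u_B = 1.3550

1.3550


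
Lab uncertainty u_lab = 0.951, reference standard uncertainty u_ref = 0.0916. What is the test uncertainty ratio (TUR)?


TUR = u_lab / u_ref
= 0.951 / 0.0916
= 10.3821

10.3821


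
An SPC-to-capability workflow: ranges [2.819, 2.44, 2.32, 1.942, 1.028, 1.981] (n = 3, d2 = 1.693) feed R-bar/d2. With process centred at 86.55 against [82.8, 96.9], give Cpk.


R_bar = (2.819 + 2.44 + 2.32 + 1.942 + 1.028 + 1.981) / 6 = 2.0883333
sigma = R_bar / d2 = 2.0883333 / 1.693 = 1.2335105
Cp = (USL - LSL)/(6*sigma) = (96.9 - 82.8)/(6*1.2335105) = 1.9051
Cpu = (96.9 - 86.55)/(3*1.2335105) = 2.7969
Cpl = (86.55 - 82.8)/(3*1.2335105) = 1.0134
Cpk = min(Cpu, Cpl) = 1.0134

1.0134


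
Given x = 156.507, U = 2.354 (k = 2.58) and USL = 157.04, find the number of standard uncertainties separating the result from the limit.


u = U / k = 2.354 / 2.58 = 0.9124031
margin = |USL - x| = |157.04 - 156.507| = 0.533
z = margin / u = 0.533 / 0.9124031
z = 0.5842

0.5842


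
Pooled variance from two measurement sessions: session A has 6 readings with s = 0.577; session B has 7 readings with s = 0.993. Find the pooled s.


s_p = sqrt(((n1-1)*s1^2 + (n2-1)*s2^2) / (n1+n2-2))
numerator = (6-1)*0.577^2 + (7-1)*0.993^2 = 1.664645 + 5.916294 = 7.580939
denominator = 6 + 7 - 2 = 11
s_p^2 = 7.580939 / 11 = 0.68917627
s_p = sqrt(0.68917627) = 0.8302

0.8302


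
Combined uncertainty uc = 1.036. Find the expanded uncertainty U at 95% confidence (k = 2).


U = k * uc
U = 2 * 1.036
U = 2.0720

2.0720


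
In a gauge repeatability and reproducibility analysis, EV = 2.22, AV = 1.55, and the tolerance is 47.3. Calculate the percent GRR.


GRR = sqrt(EV^2 + AV^2) = sqrt(2.22^2 + 1.55^2) = 2.7075635
%GRR = GRR / tol * 100 = 2.7075635 / 47.3 * 100
%GRR = 5.7242

5.7242


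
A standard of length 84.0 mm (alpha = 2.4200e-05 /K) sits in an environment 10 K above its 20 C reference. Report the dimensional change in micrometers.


dL = L * alpha * dT
= 84.0 * 2.4200e-05 * 10
= 0.0203280 mm
dL_um = 0.0203280 * 1000 = 20.3280 um

20.3280


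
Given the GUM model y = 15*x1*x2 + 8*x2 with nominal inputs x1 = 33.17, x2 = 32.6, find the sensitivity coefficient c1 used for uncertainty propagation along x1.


y = 15*x1*x2 + 8*x2
dy/dx1 = 15*x2
Evaluate at x2 = 32.6: c1 = 15 * 32.6
c1 = 489.0000

489.0000


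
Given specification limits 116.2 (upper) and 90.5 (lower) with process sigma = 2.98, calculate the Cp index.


Cp = (USL - LSL) / (6 * sigma)
= (116.2 - 90.5) / (6 * 2.98)
= 25.7000 / 17.8800
= 1.4374

1.4374


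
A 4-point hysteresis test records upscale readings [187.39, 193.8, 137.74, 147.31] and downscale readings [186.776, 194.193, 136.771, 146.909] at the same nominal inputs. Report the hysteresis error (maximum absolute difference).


|187.39 - 186.776| = 0.6140
|193.8 - 194.193| = 0.3930
|137.74 - 136.771| = 0.9690
|147.31 - 146.909| = 0.4010
hysteresis = max(diffs) = 0.9690

0.9690


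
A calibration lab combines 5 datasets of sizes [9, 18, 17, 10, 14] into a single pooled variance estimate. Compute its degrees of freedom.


nu = sum_i (n_i - 1)
nu = ((9 - 1) + (18 - 1) + (17 - 1) + (10 - 1) + (14 - 1))
nu = 8 + 17 + 16 + 9 + 13
nu = 63

63


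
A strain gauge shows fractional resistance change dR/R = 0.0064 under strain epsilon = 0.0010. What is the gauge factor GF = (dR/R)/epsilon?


GF = (dR/R) / epsilon
= 0.0064 / 0.0010
= 6.4000

6.4000


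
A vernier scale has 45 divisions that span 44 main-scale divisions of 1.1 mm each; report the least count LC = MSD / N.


LC = MSD / n_div
= 1.1 / 45
= 0.0244

0.0244


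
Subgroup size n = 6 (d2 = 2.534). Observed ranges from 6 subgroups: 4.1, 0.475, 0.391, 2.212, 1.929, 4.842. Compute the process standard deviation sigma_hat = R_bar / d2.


R_bar = (4.1 + 0.475 + 0.391 + 2.212 + 1.929 + 4.842) / 6
R_bar = 13.949 / 6 = 2.3248333
sigma_hat = R_bar / d2 = 2.3248333 / 2.534 = 0.9175

0.9175


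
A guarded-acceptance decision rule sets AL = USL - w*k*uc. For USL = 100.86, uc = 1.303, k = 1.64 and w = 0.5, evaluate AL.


U = k * uc = 1.64 * 1.303 = 2.13692
guard band g = w * U = 0.5 * 2.13692 = 1.06846
AL = USL - g = 100.86 - 1.06846
AL = 99.7915

99.7915


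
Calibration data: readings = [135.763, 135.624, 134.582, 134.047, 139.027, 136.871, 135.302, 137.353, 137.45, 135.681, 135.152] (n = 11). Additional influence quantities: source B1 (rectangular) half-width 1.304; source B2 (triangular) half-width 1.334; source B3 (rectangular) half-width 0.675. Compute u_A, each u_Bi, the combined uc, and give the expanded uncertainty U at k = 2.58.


mean = (135.763 + 135.624 + 134.582 + 134.047 + 139.027 + 136.871 + 135.302 + 137.353 + 137.45 + 135.681 + 135.152) / 11 = 136.0774545
s = sqrt(sum((x - mean)^2)/(n-1)) = 1.453239
u_A = s / sqrt(n) = 1.453239 / sqrt(11) = 0.43816804
u_B1 = 1.304 / sqrt(3) = 0.75286475
u_B2 = 1.334 / sqrt(6) = 0.54460322
u_B3 = 0.675 / sqrt(3) = 0.38971143
uc = sqrt(0.43816804^2 + 0.75286475^2 + 0.54460322^2 + 0.38971143^2) = 1.0987558
U = k * uc = 2.58 * 1.0987558
U = 2.8348

2.8348


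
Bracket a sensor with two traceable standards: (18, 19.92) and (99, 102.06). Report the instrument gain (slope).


slope = (y2 - y1) / (x2 - x1)
= (102.06 - 19.92) / (99 - 18)
= 82.1400 / 81
= 1.0141

1.0141


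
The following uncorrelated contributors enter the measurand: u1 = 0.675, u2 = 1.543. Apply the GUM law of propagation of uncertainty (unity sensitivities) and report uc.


uc = sqrt(0.675^2 + 1.543^2)
uc = sqrt(2.836474)
uc = 1.6842

1.6842


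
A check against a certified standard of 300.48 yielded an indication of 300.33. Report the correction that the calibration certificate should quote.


Correction = standard - reading
= 300.48 - 300.33
= 0.1500

0.1500


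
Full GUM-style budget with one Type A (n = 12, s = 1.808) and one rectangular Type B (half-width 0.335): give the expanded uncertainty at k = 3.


u_A = s / sqrt(n) = 1.808 / sqrt(12) = 0.52192464
u_B = half_width / sqrt(3) = 0.335 / sqrt(3) = 0.19341234
uc = sqrt(u_A^2 + u_B^2) = sqrt(0.52192464^2 + 0.19341234^2) = 0.55660908
U = k * uc = 3 * 0.55660908
U = 1.6698

1.6698


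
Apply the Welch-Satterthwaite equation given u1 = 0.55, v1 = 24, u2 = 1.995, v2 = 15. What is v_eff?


uc = sqrt(u1^2 + u2^2) = sqrt(0.55^2 + 1.995^2) = 2.0694262
v_eff = uc^4 / (u1^4/v1 + u2^4/v2)
= 2.0694262^4 / (0.55^4/24 + 1.995^4/15)
= 18.340019 / 1.0598527
v_eff = 17.3043

17.3043


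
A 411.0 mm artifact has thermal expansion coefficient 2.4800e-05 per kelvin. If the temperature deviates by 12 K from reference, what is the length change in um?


dL = L * alpha * dT
= 411.0 * 2.4800e-05 * 12
= 0.1223136 mm
dL_um = 0.1223136 * 1000 = 122.3136 um

122.3136


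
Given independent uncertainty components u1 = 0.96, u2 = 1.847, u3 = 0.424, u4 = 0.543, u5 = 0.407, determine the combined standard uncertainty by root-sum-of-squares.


uc = sqrt(0.96^2 + 1.847^2 + 0.424^2 + 0.543^2 + 0.407^2)
uc = sqrt(4.973283)
uc = 2.2301

2.2301


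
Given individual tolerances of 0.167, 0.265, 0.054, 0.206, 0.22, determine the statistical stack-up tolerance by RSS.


RSS = sqrt(0.167^2 + 0.265^2 + 0.054^2 + 0.206^2 + 0.22^2)
= sqrt(0.191866)
= 0.4380

0.4380


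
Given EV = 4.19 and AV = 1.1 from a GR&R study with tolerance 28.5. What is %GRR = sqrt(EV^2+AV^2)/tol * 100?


GRR = sqrt(EV^2 + AV^2) = sqrt(4.19^2 + 1.1^2) = 4.3319857
%GRR = GRR / tol * 100 = 4.3319857 / 28.5 * 100
%GRR = 15.1999

15.1999


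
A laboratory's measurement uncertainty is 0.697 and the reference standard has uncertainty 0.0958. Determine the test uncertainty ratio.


TUR = u_lab / u_ref
= 0.697 / 0.0958
= 7.2756

7.2756


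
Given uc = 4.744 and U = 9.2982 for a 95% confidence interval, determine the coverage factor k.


k = U / uc
k = 9.2982 / 4.744
k = 1.96

1.96


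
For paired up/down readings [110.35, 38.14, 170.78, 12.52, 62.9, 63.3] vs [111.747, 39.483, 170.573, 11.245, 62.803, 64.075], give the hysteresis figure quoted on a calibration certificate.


|110.35 - 111.747| = 1.3970
|38.14 - 39.483| = 1.3430
|170.78 - 170.573| = 0.2070
|12.52 - 11.245| = 1.2750
|62.9 - 62.803| = 0.0970
|63.3 - 64.075| = 0.7750
hysteresis = max(diffs) = 1.3970

1.3970


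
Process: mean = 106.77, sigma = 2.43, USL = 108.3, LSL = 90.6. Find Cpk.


Cpu = (USL - mean) / (3*sigma) = (108.3 - 106.77) / (3*2.43) = 0.2099
Cpl = (mean - LSL) / (3*sigma) = (106.77 - 90.6) / (3*2.43) = 2.2181
Cpk = min(Cpu, Cpl) = 0.2099

0.2099


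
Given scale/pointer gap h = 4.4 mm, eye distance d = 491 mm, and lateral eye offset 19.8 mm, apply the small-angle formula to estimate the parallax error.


error = h * offset / d
= 4.4 * 19.8 / 491
= 0.1774

0.1774


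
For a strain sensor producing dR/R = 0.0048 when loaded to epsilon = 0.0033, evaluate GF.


GF = (dR/R) / epsilon
= 0.0048 / 0.0033
= 1.4545

1.4545


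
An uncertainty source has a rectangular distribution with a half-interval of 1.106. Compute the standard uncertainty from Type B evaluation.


u_B = half_width / sqrt(3)
u_B = 1.106 / 1.7320508
u_B = 0.6385

0.6385


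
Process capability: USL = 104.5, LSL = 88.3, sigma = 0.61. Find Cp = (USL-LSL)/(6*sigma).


Cp = (USL - LSL) / (6 * sigma)
= (104.5 - 88.3) / (6 * 0.61)
= 16.2000 / 3.6600
= 4.4262

4.4262


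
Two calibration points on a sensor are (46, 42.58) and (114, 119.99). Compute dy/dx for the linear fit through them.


slope = (y2 - y1) / (x2 - x1)
= (119.99 - 42.58) / (114 - 46)
= 77.4100 / 68
= 1.1384

1.1384


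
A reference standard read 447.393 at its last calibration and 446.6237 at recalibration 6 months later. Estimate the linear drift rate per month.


rate = (v2 - v1) / months
= (446.6237 - 447.393) / 6
= -0.7693 / 6
= -0.1282

-0.1282


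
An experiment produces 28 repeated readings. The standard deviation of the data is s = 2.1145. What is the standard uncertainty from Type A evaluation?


u_A = s / sqrt(n)
u_A = 2.1145 / sqrt(28)
u_A = 2.1145 / 5.2915026
u_A = 0.3996

0.3996


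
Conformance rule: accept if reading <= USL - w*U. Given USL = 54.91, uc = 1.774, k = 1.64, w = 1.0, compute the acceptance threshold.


U = k * uc = 1.64 * 1.774 = 2.90936
guard band g = w * U = 1.0 * 2.90936 = 2.90936
AL = USL - g = 54.91 - 2.90936
AL = 52.0006

52.0006


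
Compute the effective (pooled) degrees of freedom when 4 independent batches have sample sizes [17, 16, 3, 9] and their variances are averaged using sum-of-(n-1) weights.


nu = sum_i (n_i - 1)
nu = ((17 - 1) + (16 - 1) + (3 - 1) + (9 - 1))
nu = 16 + 15 + 2 + 8
nu = 41

41


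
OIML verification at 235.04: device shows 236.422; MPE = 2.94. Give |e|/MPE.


e = indication - reference = 236.422 - 235.04 = 1.3820
|e| = 1.3820
ratio = |e| / MPE = 1.3820 / 2.94
ratio = 0.4701

0.4701


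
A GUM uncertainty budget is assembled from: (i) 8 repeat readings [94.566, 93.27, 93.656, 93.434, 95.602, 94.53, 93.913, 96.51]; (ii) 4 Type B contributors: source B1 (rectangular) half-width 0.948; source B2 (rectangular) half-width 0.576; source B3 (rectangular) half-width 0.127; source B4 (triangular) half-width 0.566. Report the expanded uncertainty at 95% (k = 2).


mean = (94.566 + 93.27 + 93.656 + 93.434 + 95.602 + 94.53 + 93.913 + 96.51) / 8 = 94.435125
s = sqrt(sum((x - mean)^2)/(n-1)) = 1.1296176
u_A = s / sqrt(n) = 1.1296176 / sqrt(8) = 0.39938013
u_B1 = 0.948 / sqrt(3) = 0.54732806
u_B2 = 0.576 / sqrt(3) = 0.33255376
u_B3 = 0.127 / sqrt(3) = 0.073323484
u_B4 = 0.566 / sqrt(6) = 0.23106853
uc = sqrt(0.39938013^2 + 0.54732806^2 + 0.33255376^2 + 0.073323484^2 + 0.23106853^2) = 0.79273797
U = k * uc = 2 * 0.79273797
U = 1.5855

1.5855


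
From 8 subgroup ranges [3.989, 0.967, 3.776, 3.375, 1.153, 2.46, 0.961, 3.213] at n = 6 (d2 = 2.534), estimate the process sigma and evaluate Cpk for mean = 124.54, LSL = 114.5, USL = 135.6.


R_bar = (3.989 + 0.967 + 3.776 + 3.375 + 1.153 + 2.46 + 0.961 + 3.213) / 8 = 2.48675
sigma = R_bar / d2 = 2.48675 / 2.534 = 0.98135359
Cp = (USL - LSL)/(6*sigma) = (135.6 - 114.5)/(6*0.98135359) = 3.5835
Cpu = (135.6 - 124.54)/(3*0.98135359) = 3.7567
Cpl = (124.54 - 114.5)/(3*0.98135359) = 3.4103
Cpk = min(Cpu, Cpl) = 3.4103

3.4103


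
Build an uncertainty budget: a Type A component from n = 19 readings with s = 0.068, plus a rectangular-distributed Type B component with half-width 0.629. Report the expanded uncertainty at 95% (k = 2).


u_A = s / sqrt(n) = 0.068 / sqrt(19) = 0.01560027
u_B = half_width / sqrt(3) = 0.629 / sqrt(3) = 0.36315332
uc = sqrt(u_A^2 + u_B^2) = sqrt(0.01560027^2 + 0.36315332^2) = 0.36348824
U = k * uc = 2 * 0.36348824
U = 0.7270

0.7270


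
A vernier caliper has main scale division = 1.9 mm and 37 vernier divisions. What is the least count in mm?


LC = MSD / n_div
= 1.9 / 37
= 0.0514

0.0514


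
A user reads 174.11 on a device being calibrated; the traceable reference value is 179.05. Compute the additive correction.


Correction = standard - reading
= 179.05 - 174.11
= 4.9400

4.9400


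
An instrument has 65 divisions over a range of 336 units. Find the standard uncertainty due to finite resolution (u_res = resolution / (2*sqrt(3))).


resolution = range / divisions
resolution = 336 / 65 = 5.1692308
u_res = resolution / (2*sqrt(3))
u_res = 5.1692308 / 3.4641016
u_res = 1.4922

1.4922


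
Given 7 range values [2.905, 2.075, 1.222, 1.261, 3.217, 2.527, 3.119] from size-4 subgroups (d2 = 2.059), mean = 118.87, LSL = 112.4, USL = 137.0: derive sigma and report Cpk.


R_bar = (2.905 + 2.075 + 1.222 + 1.261 + 3.217 + 2.527 + 3.119) / 7 = 2.3322857
sigma = R_bar / d2 = 2.3322857 / 2.059 = 1.1327274
Cp = (USL - LSL)/(6*sigma) = (137.0 - 112.4)/(6*1.1327274) = 3.6196
Cpu = (137.0 - 118.87)/(3*1.1327274) = 5.3352
Cpl = (118.87 - 112.4)/(3*1.1327274) = 1.9040
Cpk = min(Cpu, Cpl) = 1.9040

1.9040


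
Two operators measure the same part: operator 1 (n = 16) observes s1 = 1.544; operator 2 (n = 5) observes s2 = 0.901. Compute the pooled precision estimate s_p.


s_p = sqrt(((n1-1)*s1^2 + (n2-1)*s2^2) / (n1+n2-2))
numerator = (16-1)*1.544^2 + (5-1)*0.901^2 = 35.75904 + 3.247204 = 39.006244
denominator = 16 + 5 - 2 = 19
s_p^2 = 39.006244 / 19 = 2.0529602
s_p = sqrt(2.0529602) = 1.4328

1.4328


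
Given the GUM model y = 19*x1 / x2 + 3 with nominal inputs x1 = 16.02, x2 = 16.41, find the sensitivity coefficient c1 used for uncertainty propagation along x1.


y = 19*x1 / x2 + 3
dy/dx1 = 19/x2
Evaluate at x2 = 16.41: c1 = 19 / 16.41
c1 = 1.1578

1.1578


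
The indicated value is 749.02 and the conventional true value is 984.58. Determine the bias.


Systematic error = measured - true
= 749.02 - 984.58
= -235.5600

-235.5600


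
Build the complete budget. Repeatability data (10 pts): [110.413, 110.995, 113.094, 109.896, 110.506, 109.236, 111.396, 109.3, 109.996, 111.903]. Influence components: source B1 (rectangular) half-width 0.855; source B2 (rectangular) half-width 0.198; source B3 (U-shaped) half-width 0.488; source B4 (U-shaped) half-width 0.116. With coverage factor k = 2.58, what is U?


mean = (110.413 + 110.995 + 113.094 + 109.896 + 110.506 + 109.236 + 111.396 + 109.3 + 109.996 + 111.903) / 10 = 110.6735
s = sqrt(sum((x - mean)^2)/(n-1)) = 1.2068414
u_A = s / sqrt(n) = 1.2068414 / sqrt(10) = 0.38163676
u_B1 = 0.855 / sqrt(3) = 0.49363448
u_B2 = 0.198 / sqrt(3) = 0.11431535
u_B3 = 0.488 / sqrt(2) = 0.34506811
u_B4 = 0.116 / sqrt(2) = 0.082024387
uc = sqrt(0.38163676^2 + 0.49363448^2 + 0.11431535^2 + 0.34506811^2 + 0.082024387^2) = 0.72676655
U = k * uc = 2.58 * 0.72676655
U = 1.8751

1.8751


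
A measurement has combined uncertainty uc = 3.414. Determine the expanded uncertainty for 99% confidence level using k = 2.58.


U = k * uc
U = 2.58 * 3.414
U = 8.8081

8.8081


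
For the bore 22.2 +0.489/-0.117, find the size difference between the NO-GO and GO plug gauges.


GO = nominal - lower_tol (smallest hole = maximum material condition)
GO = 22.2 - 0.117 = 22.083
NO-GO = nominal + upper_tol (largest hole = least material condition)
NO-GO = 22.2 + 0.489 = 22.689
spread = NO-GO - GO = 22.689 - 22.083 = 0.6060

0.6060


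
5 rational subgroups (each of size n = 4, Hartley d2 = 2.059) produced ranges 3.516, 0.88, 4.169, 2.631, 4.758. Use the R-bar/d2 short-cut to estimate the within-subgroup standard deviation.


R_bar = (3.516 + 0.88 + 4.169 + 2.631 + 4.758) / 5
R_bar = 15.954 / 5 = 3.1908
sigma_hat = R_bar / d2 = 3.1908 / 2.059 = 1.5497

1.5497


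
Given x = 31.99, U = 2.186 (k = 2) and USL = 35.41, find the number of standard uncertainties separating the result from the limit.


u = U / k = 2.186 / 2 = 1.093
margin = |USL - x| = |35.41 - 31.99| = 3.42
z = margin / u = 3.42 / 1.093
z = 3.1290

3.1290


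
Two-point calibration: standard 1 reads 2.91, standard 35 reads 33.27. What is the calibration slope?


slope = (y2 - y1) / (x2 - x1)
= (33.27 - 2.91) / (35 - 1)
= 30.3600 / 34
= 0.8929

0.8929


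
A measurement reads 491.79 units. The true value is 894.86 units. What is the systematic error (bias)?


Systematic error = measured - true
= 491.79 - 894.86
= -403.0700

-403.0700


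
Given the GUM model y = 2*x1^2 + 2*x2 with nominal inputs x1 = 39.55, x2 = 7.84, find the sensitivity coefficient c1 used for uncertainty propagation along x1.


y = 2*x1^2 + 2*x2
dy/dx1 = 2*2*x1
Evaluate at x1 = 39.55: c1 = 4 * 39.55
c1 = 158.2000

158.2000


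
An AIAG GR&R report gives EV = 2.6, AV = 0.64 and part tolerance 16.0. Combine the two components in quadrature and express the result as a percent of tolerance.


GRR = sqrt(EV^2 + AV^2) = sqrt(2.6^2 + 0.64^2) = 2.6776109
%GRR = GRR / tol * 100 = 2.6776109 / 16.0 * 100
%GRR = 16.7351

16.7351


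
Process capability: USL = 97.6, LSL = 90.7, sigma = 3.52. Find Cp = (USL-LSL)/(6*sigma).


Cp = (USL - LSL) / (6 * sigma)
= (97.6 - 90.7) / (6 * 3.52)
= 6.9000 / 21.1200
= 0.3267

0.3267


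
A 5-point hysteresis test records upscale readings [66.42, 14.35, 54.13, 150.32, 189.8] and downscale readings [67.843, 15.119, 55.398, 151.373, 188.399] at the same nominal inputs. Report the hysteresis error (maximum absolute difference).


|66.42 - 67.843| = 1.4230
|14.35 - 15.119| = 0.7690
|54.13 - 55.398| = 1.2680
|150.32 - 151.373| = 1.0530
|189.8 - 188.399| = 1.4010
hysteresis = max(diffs) = 1.4230

1.4230


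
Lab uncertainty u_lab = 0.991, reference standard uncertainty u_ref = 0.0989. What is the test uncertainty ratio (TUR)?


TUR = u_lab / u_ref
= 0.991 / 0.0989
= 10.0202

10.0202


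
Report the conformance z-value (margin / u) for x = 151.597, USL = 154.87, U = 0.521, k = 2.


u = U / k = 0.521 / 2 = 0.2605
margin = |USL - x| = |154.87 - 151.597| = 3.273
z = margin / u = 3.273 / 0.2605
z = 12.5643

12.5643


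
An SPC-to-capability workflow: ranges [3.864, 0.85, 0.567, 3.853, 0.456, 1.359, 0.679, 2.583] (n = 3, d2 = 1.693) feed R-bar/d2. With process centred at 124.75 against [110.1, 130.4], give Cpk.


R_bar = (3.864 + 0.85 + 0.567 + 3.853 + 0.456 + 1.359 + 0.679 + 2.583) / 8 = 1.776375
sigma = R_bar / d2 = 1.776375 / 1.693 = 1.0492469
Cp = (USL - LSL)/(6*sigma) = (130.4 - 110.1)/(6*1.0492469) = 3.2245
Cpu = (130.4 - 124.75)/(3*1.0492469) = 1.7949
Cpl = (124.75 - 110.1)/(3*1.0492469) = 4.6541
Cpk = min(Cpu, Cpl) = 1.7949

1.7949


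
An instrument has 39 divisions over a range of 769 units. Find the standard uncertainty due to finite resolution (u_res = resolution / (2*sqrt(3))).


resolution = range / divisions
resolution = 769 / 39 = 19.717949
u_res = resolution / (2*sqrt(3))
u_res = 19.717949 / 3.4641016
u_res = 5.6921

5.6921


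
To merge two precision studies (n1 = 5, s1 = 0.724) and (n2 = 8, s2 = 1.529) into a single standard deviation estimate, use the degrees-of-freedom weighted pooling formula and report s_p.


s_p = sqrt(((n1-1)*s1^2 + (n2-1)*s2^2) / (n1+n2-2))
numerator = (5-1)*0.724^2 + (8-1)*1.529^2 = 2.096704 + 16.364887 = 18.461591
denominator = 5 + 8 - 2 = 11
s_p^2 = 18.461591 / 11 = 1.6783265
s_p = sqrt(1.6783265) = 1.2955

1.2955


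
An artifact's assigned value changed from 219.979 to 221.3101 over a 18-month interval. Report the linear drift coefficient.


rate = (v2 - v1) / months
= (221.3101 - 219.979) / 18
= 1.3311 / 18
= 0.0739

0.0739


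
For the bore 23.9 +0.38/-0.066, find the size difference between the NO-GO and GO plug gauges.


GO = nominal - lower_tol (smallest hole = maximum material condition)
GO = 23.9 - 0.066 = 23.834
NO-GO = nominal + upper_tol (largest hole = least material condition)
NO-GO = 23.9 + 0.38 = 24.28
spread = NO-GO - GO = 24.28 - 23.834 = 0.4460

0.4460


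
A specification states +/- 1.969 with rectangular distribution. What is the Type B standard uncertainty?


u_B = half_width / sqrt(3)
u_B = 1.969 / 1.7320508
u_B = 1.1368

1.1368


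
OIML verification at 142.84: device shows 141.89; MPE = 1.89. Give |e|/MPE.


e = indication - reference = 141.89 - 142.84 = -0.9500
|e| = 0.9500
ratio = |e| / MPE = 0.9500 / 1.89
ratio = 0.5026

0.5026


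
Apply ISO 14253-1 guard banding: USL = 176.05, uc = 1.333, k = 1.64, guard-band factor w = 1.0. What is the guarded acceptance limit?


U = k * uc = 1.64 * 1.333 = 2.18612
guard band g = w * U = 1.0 * 2.18612 = 2.18612
AL = USL - g = 176.05 - 2.18612
AL = 173.8639

173.8639


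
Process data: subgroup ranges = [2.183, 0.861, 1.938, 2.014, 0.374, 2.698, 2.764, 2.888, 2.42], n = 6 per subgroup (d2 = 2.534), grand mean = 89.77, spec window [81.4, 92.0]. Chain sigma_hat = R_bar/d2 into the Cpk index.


R_bar = (2.183 + 0.861 + 1.938 + 2.014 + 0.374 + 2.698 + 2.764 + 2.888 + 2.42) / 9 = 2.0155556
sigma = R_bar / d2 = 2.0155556 / 2.534 = 0.79540474
Cp = (USL - LSL)/(6*sigma) = (92.0 - 81.4)/(6*0.79540474) = 2.2211
Cpu = (92.0 - 89.77)/(3*0.79540474) = 0.9345
Cpl = (89.77 - 81.4)/(3*0.79540474) = 3.5076
Cpk = min(Cpu, Cpl) = 0.9345

0.9345


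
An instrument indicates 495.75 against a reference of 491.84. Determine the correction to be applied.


Correction = standard - reading
= 491.84 - 495.75
= -3.9100

-3.9100


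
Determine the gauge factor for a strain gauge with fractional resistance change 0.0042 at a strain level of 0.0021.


GF = (dR/R) / epsilon
= 0.0042 / 0.0021
= 2.0000

2.0000


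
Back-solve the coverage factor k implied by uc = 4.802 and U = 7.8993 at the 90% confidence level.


k = U / uc
k = 7.8993 / 4.802
k = 1.645

1.645


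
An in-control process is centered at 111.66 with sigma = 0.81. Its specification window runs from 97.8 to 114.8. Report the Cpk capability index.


Cpu = (USL - mean) / (3*sigma) = (114.8 - 111.66) / (3*0.81) = 1.2922
Cpl = (mean - LSL) / (3*sigma) = (111.66 - 97.8) / (3*0.81) = 5.7037
Cpk = min(Cpu, Cpl) = 1.2922

1.2922


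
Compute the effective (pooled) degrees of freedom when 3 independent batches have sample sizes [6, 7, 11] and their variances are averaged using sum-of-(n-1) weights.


nu = sum_i (n_i - 1)
nu = ((6 - 1) + (7 - 1) + (11 - 1))
nu = 5 + 6 + 10
nu = 21

21


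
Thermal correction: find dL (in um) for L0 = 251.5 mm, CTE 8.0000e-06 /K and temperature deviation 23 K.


dL = L * alpha * dT
= 251.5 * 8.0000e-06 * 23
= 0.0462760 mm
dL_um = 0.0462760 * 1000 = 46.2760 um

46.2760


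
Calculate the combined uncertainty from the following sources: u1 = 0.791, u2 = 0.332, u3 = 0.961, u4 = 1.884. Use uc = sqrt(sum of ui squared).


uc = sqrt(0.791^2 + 0.332^2 + 0.961^2 + 1.884^2)
uc = sqrt(5.208882)
uc = 2.2823

2.2823


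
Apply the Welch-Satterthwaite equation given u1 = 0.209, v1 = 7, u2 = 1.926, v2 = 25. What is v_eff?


uc = sqrt(u1^2 + u2^2) = sqrt(0.209^2 + 1.926^2) = 1.9373066
v_eff = uc^4 / (u1^4/v1 + u2^4/v2)
= 1.9373066^4 / (0.209^4/7 + 1.926^4/25)
= 14.086186 / 0.55068106
v_eff = 25.5796

25.5796


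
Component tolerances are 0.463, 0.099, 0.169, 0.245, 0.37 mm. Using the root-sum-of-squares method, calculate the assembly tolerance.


RSS = sqrt(0.463^2 + 0.099^2 + 0.169^2 + 0.245^2 + 0.37^2)
= sqrt(0.449656)
= 0.6706

0.6706


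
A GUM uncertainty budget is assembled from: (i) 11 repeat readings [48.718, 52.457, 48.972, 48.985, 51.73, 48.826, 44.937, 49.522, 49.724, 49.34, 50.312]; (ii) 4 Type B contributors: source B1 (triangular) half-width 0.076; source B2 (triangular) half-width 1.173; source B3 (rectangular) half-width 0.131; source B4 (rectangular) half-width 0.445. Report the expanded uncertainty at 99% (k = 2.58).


mean = (48.718 + 52.457 + 48.972 + 48.985 + 51.73 + 48.826 + 44.937 + 49.522 + 49.724 + 49.34 + 50.312) / 11 = 49.41118182
s = sqrt(sum((x - mean)^2)/(n-1)) = 1.9182376
u_A = s / sqrt(n) = 1.9182376 / sqrt(11) = 0.5783704
u_B1 = 0.076 / sqrt(6) = 0.03102687
u_B2 = 1.173 / sqrt(6) = 0.47887524
u_B3 = 0.131 / sqrt(3) = 0.075632885
u_B4 = 0.445 / sqrt(3) = 0.25692087
uc = sqrt(0.5783704^2 + 0.03102687^2 + 0.47887524^2 + 0.075632885^2 + 0.25692087^2) = 0.79782526
U = k * uc = 2.58 * 0.79782526
U = 2.0584

2.0584


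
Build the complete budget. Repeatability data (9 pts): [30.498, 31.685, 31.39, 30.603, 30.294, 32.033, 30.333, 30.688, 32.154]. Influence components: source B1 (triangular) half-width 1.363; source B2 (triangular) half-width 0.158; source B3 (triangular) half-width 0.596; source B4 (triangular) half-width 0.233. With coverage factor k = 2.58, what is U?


mean = (30.498 + 31.685 + 31.39 + 30.603 + 30.294 + 32.033 + 30.333 + 30.688 + 32.154) / 9 = 31.07533333
s = sqrt(sum((x - mean)^2)/(n-1)) = 0.7432476
u_A = s / sqrt(n) = 0.7432476 / sqrt(9) = 0.2477492
u_B1 = 1.363 / sqrt(6) = 0.55644242
u_B2 = 0.158 / sqrt(6) = 0.06450323
u_B3 = 0.596 / sqrt(6) = 0.24331598
u_B4 = 0.233 / sqrt(6) = 0.095121852
uc = sqrt(0.2477492^2 + 0.55644242^2 + 0.06450323^2 + 0.24331598^2 + 0.095121852^2) = 0.66589739
U = k * uc = 2.58 * 0.66589739
U = 1.7180

1.7180


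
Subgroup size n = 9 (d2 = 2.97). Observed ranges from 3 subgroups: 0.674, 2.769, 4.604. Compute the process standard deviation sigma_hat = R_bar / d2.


R_bar = (0.674 + 2.769 + 4.604) / 3
R_bar = 8.047 / 3 = 2.6823333
sigma_hat = R_bar / d2 = 2.6823333 / 2.97 = 0.9031

0.9031


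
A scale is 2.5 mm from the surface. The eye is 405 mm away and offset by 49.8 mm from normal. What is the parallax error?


error = h * offset / d
= 2.5 * 49.8 / 405
= 0.3074

0.3074


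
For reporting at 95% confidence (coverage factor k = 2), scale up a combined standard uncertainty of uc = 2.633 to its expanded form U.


U = k * uc
U = 2 * 2.633
U = 5.2660

5.2660


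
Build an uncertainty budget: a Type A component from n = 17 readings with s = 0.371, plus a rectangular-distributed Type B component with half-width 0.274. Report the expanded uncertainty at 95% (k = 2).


u_A = s / sqrt(n) = 0.371 / sqrt(17) = 0.089980717
u_B = half_width / sqrt(3) = 0.274 / sqrt(3) = 0.15819397
uc = sqrt(u_A^2 + u_B^2) = sqrt(0.089980717^2 + 0.15819397^2) = 0.18199413
U = k * uc = 2 * 0.18199413
U = 0.3640

0.3640


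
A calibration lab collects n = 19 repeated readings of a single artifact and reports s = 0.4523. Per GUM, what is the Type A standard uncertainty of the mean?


u_A = s / sqrt(n)
u_A = 0.4523 / sqrt(19)
u_A = 0.4523 / 4.3588989
u_A = 0.1038

0.1038


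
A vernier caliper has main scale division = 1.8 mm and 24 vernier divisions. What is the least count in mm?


LC = MSD / n_div
= 1.8 / 24
= 0.0750

0.0750


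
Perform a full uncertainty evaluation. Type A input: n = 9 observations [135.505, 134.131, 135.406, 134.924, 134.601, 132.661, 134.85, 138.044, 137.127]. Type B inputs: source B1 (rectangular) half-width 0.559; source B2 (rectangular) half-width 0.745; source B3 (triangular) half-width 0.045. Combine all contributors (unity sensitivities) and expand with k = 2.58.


mean = (135.505 + 134.131 + 135.406 + 134.924 + 134.601 + 132.661 + 134.85 + 138.044 + 137.127) / 9 = 135.2498889
s = sqrt(sum((x - mean)^2)/(n-1)) = 1.5835674
u_A = s / sqrt(n) = 1.5835674 / sqrt(9) = 0.5278558
u_B1 = 0.559 / sqrt(3) = 0.3227388
u_B2 = 0.745 / sqrt(3) = 0.43012595
u_B3 = 0.045 / sqrt(6) = 0.018371173
uc = sqrt(0.5278558^2 + 0.3227388^2 + 0.43012595^2 + 0.018371173^2) = 0.75374924
U = k * uc = 2.58 * 0.75374924
U = 1.9447

1.9447


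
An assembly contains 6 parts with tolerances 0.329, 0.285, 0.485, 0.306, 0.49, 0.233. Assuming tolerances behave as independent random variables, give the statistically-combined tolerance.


RSS = sqrt(0.329^2 + 0.285^2 + 0.485^2 + 0.306^2 + 0.49^2 + 0.233^2)
= sqrt(0.812716)
= 0.9015

0.9015


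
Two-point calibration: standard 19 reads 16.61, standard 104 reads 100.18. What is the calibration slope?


slope = (y2 - y1) / (x2 - x1)
= (100.18 - 16.61) / (104 - 19)
= 83.5700 / 85
= 0.9832

0.9832


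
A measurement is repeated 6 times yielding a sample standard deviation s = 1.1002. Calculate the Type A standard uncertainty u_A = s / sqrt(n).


u_A = s / sqrt(n)
u_A = 1.1002 / sqrt(6)
u_A = 1.1002 / 2.4494897
u_A = 0.4492

0.4492


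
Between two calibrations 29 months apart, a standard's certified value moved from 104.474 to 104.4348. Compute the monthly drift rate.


rate = (v2 - v1) / months
= (104.4348 - 104.474) / 29
= -0.0392 / 29
= -0.0014

-0.0014


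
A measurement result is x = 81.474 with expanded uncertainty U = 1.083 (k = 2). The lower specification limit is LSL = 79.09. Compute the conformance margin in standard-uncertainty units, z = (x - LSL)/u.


u = U / k = 1.083 / 2 = 0.5415
margin = |LSL - x| = |79.09 - 81.474| = 2.384
z = margin / u = 2.384 / 0.5415
z = 4.4026

4.4026


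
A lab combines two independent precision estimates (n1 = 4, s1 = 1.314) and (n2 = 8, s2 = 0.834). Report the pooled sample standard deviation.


s_p = sqrt(((n1-1)*s1^2 + (n2-1)*s2^2) / (n1+n2-2))
numerator = (4-1)*1.314^2 + (8-1)*0.834^2 = 5.179788 + 4.868892 = 10.04868
denominator = 4 + 8 - 2 = 10
s_p^2 = 10.04868 / 10 = 1.004868
s_p = sqrt(1.004868) = 1.0024

1.0024


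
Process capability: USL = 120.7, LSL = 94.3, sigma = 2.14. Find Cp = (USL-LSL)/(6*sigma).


Cp = (USL - LSL) / (6 * sigma)
= (120.7 - 94.3) / (6 * 2.14)
= 26.4000 / 12.8400
= 2.0561

2.0561


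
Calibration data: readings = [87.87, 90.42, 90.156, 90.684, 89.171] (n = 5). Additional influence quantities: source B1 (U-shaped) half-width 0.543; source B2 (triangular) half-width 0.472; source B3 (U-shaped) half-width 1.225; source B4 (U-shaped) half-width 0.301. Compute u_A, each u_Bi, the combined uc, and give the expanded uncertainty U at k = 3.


mean = (87.87 + 90.42 + 90.156 + 90.684 + 89.171) / 5 = 89.6602
s = sqrt(sum((x - mean)^2)/(n-1)) = 1.152759
u_A = s / sqrt(n) = 1.152759 / sqrt(5) = 0.5155295
u_B1 = 0.543 / sqrt(2) = 0.38395898
u_B2 = 0.472 / sqrt(6) = 0.19269319
u_B3 = 1.225 / sqrt(2) = 0.86620581
u_B4 = 0.301 / sqrt(2) = 0.21283914
uc = sqrt(0.5155295^2 + 0.38395898^2 + 0.19269319^2 + 0.86620581^2 + 0.21283914^2) = 1.1162163
U = k * uc = 3 * 1.1162163
U = 3.3486

3.3486


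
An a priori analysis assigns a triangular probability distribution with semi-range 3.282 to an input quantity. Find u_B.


u_B = half_width / sqrt(6)
u_B = 3.282 / 2.4494897
u_B = 1.3399

1.3399


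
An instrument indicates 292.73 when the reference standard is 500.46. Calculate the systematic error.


Systematic error = measured - true
= 292.73 - 500.46
= -207.7300

-207.7300


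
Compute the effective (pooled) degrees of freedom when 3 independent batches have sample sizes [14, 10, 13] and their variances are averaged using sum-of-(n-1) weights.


nu = sum_i (n_i - 1)
nu = ((14 - 1) + (10 - 1) + (13 - 1))
nu = 13 + 9 + 12
nu = 34

34


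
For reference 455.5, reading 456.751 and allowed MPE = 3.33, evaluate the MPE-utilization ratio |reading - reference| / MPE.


e = indication - reference = 456.751 - 455.5 = 1.2510
|e| = 1.2510
ratio = |e| / MPE = 1.2510 / 3.33
ratio = 0.3757

0.3757


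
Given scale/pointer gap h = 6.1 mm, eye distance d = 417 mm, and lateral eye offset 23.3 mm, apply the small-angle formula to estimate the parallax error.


error = h * offset / d
= 6.1 * 23.3 / 417
= 0.3408

0.3408


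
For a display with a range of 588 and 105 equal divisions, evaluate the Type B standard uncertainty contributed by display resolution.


resolution = range / divisions
resolution = 588 / 105 = 5.6
u_res = resolution / (2*sqrt(3))
u_res = 5.6 / 3.4641016
u_res = 1.6166

1.6166


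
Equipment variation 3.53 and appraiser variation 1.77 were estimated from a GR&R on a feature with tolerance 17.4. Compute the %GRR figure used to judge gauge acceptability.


GRR = sqrt(EV^2 + AV^2) = sqrt(3.53^2 + 1.77^2) = 3.9488986
%GRR = GRR / tol * 100 = 3.9488986 / 17.4 * 100
%GRR = 22.6948

22.6948


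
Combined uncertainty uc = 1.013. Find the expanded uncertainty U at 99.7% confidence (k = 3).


U = k * uc
U = 3 * 1.013
U = 3.0390

3.0390


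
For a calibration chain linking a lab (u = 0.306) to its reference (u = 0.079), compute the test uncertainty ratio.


TUR = u_lab / u_ref
= 0.306 / 0.079
= 3.8734

3.8734


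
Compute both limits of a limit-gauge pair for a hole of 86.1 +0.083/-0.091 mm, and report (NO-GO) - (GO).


GO = nominal - lower_tol (smallest hole = maximum material condition)
GO = 86.1 - 0.091 = 86.009
NO-GO = nominal + upper_tol (largest hole = least material condition)
NO-GO = 86.1 + 0.083 = 86.183
spread = NO-GO - GO = 86.183 - 86.009 = 0.1740

0.1740


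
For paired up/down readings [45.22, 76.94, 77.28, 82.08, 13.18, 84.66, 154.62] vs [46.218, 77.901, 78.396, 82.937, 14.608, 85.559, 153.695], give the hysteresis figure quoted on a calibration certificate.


|45.22 - 46.218| = 0.9980
|76.94 - 77.901| = 0.9610
|77.28 - 78.396| = 1.1160
|82.08 - 82.937| = 0.8570
|13.18 - 14.608| = 1.4280
|84.66 - 85.559| = 0.8990
|154.62 - 153.695| = 0.9250
hysteresis = max(diffs) = 1.4280

1.4280


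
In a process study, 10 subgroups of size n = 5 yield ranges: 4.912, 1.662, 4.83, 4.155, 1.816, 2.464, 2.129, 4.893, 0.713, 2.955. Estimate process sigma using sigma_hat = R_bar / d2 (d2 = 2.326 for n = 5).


R_bar = (4.912 + 1.662 + 4.83 + 4.155 + 1.816 + 2.464 + 2.129 + 4.893 + 0.713 + 2.955) / 10
R_bar = 30.529 / 10 = 3.0529
sigma_hat = R_bar / d2 = 3.0529 / 2.326 = 1.3125

1.3125


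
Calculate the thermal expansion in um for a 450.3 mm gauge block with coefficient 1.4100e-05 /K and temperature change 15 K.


dL = L * alpha * dT
= 450.3 * 1.4100e-05 * 15
= 0.0952385 mm
dL_um = 0.0952385 * 1000 = 95.2385 um

95.2385


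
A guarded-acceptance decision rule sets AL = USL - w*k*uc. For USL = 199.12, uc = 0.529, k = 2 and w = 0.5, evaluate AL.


U = k * uc = 2 * 0.529 = 1.058
guard band g = w * U = 0.5 * 1.058 = 0.529
AL = USL - g = 199.12 - 0.529
AL = 198.5910

198.5910


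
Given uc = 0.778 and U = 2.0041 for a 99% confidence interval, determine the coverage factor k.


k = U / uc
k = 2.0041 / 0.778
k = 2.576

2.576


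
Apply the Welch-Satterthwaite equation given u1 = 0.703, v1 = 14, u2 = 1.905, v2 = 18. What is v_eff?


uc = sqrt(u1^2 + u2^2) = sqrt(0.703^2 + 1.905^2) = 2.0305748
v_eff = uc^4 / (u1^4/v1 + u2^4/v2)
= 2.0305748^4 / (0.703^4/14 + 1.905^4/18)
= 17.001059 / 0.7491027
v_eff = 22.6952

22.6952
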